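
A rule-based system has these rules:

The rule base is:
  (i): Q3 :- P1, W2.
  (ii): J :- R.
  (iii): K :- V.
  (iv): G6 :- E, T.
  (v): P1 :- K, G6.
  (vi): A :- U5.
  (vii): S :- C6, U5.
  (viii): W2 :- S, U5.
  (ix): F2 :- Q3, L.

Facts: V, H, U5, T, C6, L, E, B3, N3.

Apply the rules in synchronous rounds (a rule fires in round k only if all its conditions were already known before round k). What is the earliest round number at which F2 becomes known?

4

Round 1 — (iii), (iv), (vi), (vii), derive K, G6, A, S.
Round 2 — (v), (viii), derive P1, W2.
Round 3 — (i), derive Q3.
Round 4 — (ix), derive F2.
F2 first appears in round 4.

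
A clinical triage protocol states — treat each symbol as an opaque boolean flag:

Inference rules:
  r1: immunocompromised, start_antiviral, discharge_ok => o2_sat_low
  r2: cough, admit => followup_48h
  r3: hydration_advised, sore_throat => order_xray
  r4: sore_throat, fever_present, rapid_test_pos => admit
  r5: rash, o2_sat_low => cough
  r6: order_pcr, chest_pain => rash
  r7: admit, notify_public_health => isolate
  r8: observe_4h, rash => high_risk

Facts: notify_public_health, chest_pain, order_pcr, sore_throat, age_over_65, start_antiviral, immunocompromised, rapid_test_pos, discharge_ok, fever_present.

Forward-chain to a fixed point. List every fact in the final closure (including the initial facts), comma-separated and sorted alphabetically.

[1] r1 [immunocompromised, start_antiviral, discharge_ok => o2_sat_low]; r4 [sore_throat, fever_present, rapid_test_pos => admit]; r6 [order_pcr, chest_pain => rash]. ⇒ new: o2_sat_low, admit, rash.
[2] r5 [rash, o2_sat_low => cough]; r7 [admit, notify_public_health => isolate]. ⇒ new: cough, isolate.
[3] r2 [cough, admit => followup_48h]. ⇒ new: followup_48h.

admit, age_over_65, chest_pain, cough, discharge_ok, fever_present, followup_48h, immunocompromised, isolate, notify_public_health, o2_sat_low, order_pcr, rapid_test_pos, rash, sore_throat, start_antiviral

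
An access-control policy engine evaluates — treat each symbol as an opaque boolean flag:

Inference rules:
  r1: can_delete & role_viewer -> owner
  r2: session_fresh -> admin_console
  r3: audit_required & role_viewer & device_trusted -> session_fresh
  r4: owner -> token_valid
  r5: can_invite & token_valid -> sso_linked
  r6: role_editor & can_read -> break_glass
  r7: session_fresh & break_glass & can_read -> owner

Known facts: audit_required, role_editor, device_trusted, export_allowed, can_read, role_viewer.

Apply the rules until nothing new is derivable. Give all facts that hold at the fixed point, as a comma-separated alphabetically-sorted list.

admin_console, audit_required, break_glass, can_read, device_trusted, export_allowed, owner, role_editor, role_viewer, session_fresh, token_valid

Round 1: r3 [audit_required & role_viewer & device_trusted -> session_fresh]; r6 [role_editor & can_read -> break_glass]. New: session_fresh, break_glass.
Round 2: r2 [session_fresh -> admin_console]; r7 [session_fresh & break_glass & can_read -> owner]. New: admin_console, owner.
Round 3: r4 [owner -> token_valid]. New: token_valid.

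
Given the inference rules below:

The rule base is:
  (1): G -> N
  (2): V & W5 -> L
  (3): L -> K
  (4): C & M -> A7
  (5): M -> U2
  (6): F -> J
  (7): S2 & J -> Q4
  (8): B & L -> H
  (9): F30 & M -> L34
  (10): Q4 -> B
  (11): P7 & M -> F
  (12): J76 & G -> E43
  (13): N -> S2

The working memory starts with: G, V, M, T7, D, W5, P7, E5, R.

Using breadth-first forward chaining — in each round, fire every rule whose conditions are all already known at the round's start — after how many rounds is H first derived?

Round 1: (1) [G -> N]; (2) [V & W5 -> L]; (5) [M -> U2]; (11) [P7 & M -> F]. Adds N, L, U2, F.
Round 2: (3) [L -> K]; (6) [F -> J]; (13) [N -> S2]. Adds K, J, S2.
Round 3: (7) [S2 & J -> Q4]. Adds Q4.
Round 4: (10) [Q4 -> B]. Adds B.
Round 5: (8) [B & L -> H]. Adds H.
H first appears in round 5.

5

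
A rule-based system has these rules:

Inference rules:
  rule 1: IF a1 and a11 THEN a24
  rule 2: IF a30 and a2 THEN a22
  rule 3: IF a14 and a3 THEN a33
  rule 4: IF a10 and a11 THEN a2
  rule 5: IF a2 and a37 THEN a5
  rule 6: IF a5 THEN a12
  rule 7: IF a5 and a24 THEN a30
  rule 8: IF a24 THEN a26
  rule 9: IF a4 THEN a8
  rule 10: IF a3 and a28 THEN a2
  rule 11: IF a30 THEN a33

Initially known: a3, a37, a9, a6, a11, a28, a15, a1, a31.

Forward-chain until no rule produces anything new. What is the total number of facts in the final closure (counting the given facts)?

Round 1: rule 1 [IF a1 and a11 THEN a24]; rule 10 [IF a3 and a28 THEN a2]. New: a24, a2.
Round 2: rule 5 [IF a2 and a37 THEN a5]; rule 8 [IF a24 THEN a26]. New: a5, a26.
Round 3: rule 6 [IF a5 THEN a12]; rule 7 [IF a5 and a24 THEN a30]. New: a12, a30.
Round 4: rule 2 [IF a30 and a2 THEN a22]; rule 11 [IF a30 THEN a33]. New: a22, a33.
Closure: {a1, a11, a12, a15, a2, a22, a24, a26, a28, a3, a30, a31, a33, a37, a5, a6, a9} — 17 facts.

17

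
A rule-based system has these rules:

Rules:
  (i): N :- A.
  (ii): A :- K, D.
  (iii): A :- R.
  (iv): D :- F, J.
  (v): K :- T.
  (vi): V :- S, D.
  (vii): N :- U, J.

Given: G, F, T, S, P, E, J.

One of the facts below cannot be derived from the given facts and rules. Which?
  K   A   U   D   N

U

Round 1 — (iv), (v), derive D, K.
Round 2 — (ii), (vi), derive A, V.
Round 3 — (i), derive N.
Derived: N (round 3), D (round 1), K (round 1), A (round 2). U never appears in any round.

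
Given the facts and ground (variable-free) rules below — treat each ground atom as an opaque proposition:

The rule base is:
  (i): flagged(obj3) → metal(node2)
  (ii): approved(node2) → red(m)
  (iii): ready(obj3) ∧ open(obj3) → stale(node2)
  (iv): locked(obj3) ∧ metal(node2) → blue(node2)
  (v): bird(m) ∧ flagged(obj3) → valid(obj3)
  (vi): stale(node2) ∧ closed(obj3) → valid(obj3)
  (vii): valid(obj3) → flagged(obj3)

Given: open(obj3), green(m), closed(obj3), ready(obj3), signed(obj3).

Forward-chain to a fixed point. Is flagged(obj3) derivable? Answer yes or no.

Round 1 — (iii), derive stale(node2).
Round 2 — (vi), derive valid(obj3).
Round 3 — (vii), derive flagged(obj3).
Round 4 — (i), derive metal(node2).
flagged(obj3) appears in round 3, so it is derivable.

yes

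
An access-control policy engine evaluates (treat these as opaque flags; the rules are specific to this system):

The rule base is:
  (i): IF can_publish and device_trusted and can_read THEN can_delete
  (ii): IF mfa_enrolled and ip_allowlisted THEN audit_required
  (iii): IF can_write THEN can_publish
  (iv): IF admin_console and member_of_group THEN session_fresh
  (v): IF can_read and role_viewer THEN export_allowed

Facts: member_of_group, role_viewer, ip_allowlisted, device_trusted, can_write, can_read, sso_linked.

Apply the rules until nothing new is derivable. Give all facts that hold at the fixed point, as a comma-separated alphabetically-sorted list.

can_delete, can_publish, can_read, can_write, device_trusted, export_allowed, ip_allowlisted, member_of_group, role_viewer, sso_linked

Round 1: (iii) [IF can_write THEN can_publish]; (v) [IF can_read and role_viewer THEN export_allowed]. Adds can_publish, export_allowed.
Round 2: (i) [IF can_publish and device_trusted and can_read THEN can_delete]. Adds can_delete.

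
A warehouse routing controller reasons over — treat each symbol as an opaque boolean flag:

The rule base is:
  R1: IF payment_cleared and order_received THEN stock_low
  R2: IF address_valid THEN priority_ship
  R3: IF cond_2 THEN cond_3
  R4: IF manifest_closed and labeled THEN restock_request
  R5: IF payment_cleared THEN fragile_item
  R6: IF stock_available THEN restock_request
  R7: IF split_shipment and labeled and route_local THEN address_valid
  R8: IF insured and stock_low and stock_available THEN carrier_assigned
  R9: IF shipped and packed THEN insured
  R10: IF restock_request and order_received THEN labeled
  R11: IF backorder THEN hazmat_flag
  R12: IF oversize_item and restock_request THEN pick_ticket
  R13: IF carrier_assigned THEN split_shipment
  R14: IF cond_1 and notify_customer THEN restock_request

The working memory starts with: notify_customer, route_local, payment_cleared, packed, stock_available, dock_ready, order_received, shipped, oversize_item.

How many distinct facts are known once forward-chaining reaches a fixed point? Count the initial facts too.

Round 1: R1 [IF payment_cleared and order_received THEN stock_low]; R5 [IF payment_cleared THEN fragile_item]; R6 [IF stock_available THEN restock_request]; R9 [IF shipped and packed THEN insured]. New: stock_low, fragile_item, restock_request, insured.
Round 2: R8 [IF insured and stock_low and stock_available THEN carrier_assigned]; R10 [IF restock_request and order_received THEN labeled]; R12 [IF oversize_item and restock_request THEN pick_ticket]. New: carrier_assigned, labeled, pick_ticket.
Round 3: R13 [IF carrier_assigned THEN split_shipment]. New: split_shipment.
Round 4: R7 [IF split_shipment and labeled and route_local THEN address_valid]. New: address_valid.
Round 5: R2 [IF address_valid THEN priority_ship]. New: priority_ship.
Closure: {address_valid, carrier_assigned, dock_ready, fragile_item, insured, labeled, notify_customer, order_received, oversize_item, packed, payment_cleared, pick_ticket, priority_ship, restock_request, route_local, shipped, split_shipment, stock_available, stock_low} — 19 facts.

19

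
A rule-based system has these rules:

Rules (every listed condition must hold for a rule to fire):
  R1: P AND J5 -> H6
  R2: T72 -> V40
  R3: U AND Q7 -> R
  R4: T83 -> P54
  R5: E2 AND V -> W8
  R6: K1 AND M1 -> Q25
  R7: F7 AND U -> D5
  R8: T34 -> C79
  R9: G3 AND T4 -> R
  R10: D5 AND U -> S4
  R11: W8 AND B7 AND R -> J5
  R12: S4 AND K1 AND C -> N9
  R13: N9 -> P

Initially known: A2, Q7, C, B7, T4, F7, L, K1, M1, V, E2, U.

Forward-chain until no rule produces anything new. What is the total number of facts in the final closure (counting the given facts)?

21

Round 1: R3 [U AND Q7 -> R]; R5 [E2 AND V -> W8]; R6 [K1 AND M1 -> Q25]; R7 [F7 AND U -> D5]. Adds R, W8, Q25, D5.
Round 2: R10 [D5 AND U -> S4]; R11 [W8 AND B7 AND R -> J5]. Adds S4, J5.
Round 3: R12 [S4 AND K1 AND C -> N9]. Adds N9.
Round 4: R13 [N9 -> P]. Adds P.
Round 5: R1 [P AND J5 -> H6]. Adds H6.
Closure: {A2, B7, C, D5, E2, F7, H6, J5, K1, L, M1, N9, P, Q25, Q7, R, S4, T4, U, V, W8} — 21 facts.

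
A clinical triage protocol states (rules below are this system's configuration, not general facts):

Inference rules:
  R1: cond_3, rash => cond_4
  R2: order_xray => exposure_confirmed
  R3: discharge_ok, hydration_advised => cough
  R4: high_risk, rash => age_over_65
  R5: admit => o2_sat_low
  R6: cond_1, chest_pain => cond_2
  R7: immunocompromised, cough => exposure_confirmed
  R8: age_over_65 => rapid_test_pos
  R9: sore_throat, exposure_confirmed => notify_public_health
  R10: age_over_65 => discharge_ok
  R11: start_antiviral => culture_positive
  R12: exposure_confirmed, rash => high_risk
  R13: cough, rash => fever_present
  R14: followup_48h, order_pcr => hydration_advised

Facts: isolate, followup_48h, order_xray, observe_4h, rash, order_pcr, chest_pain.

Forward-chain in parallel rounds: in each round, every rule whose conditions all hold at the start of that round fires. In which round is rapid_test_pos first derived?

Round 1: R2 [order_xray => exposure_confirmed]; R14 [followup_48h, order_pcr => hydration_advised]. New: exposure_confirmed, hydration_advised.
Round 2: R12 [exposure_confirmed, rash => high_risk]. New: high_risk.
Round 3: R4 [high_risk, rash => age_over_65]. New: age_over_65.
Round 4: R8 [age_over_65 => rapid_test_pos]; R10 [age_over_65 => discharge_ok]. New: rapid_test_pos, discharge_ok.
rapid_test_pos first appears in round 4.

4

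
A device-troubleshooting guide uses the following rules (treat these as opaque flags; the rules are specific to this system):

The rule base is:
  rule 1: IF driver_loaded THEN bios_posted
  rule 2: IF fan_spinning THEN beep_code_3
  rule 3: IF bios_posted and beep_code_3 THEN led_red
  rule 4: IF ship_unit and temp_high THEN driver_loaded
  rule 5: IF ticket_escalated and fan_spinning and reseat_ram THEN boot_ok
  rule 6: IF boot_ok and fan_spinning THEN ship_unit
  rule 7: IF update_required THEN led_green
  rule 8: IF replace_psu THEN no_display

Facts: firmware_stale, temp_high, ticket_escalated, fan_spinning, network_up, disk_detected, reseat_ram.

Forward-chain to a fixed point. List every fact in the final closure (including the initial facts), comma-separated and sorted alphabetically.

[1] rule 2 [IF fan_spinning THEN beep_code_3]; rule 5 [IF ticket_escalated and fan_spinning and reseat_ram THEN boot_ok]. ⇒ new: beep_code_3, boot_ok.
[2] rule 6 [IF boot_ok and fan_spinning THEN ship_unit]. ⇒ new: ship_unit.
[3] rule 4 [IF ship_unit and temp_high THEN driver_loaded]. ⇒ new: driver_loaded.
[4] rule 1 [IF driver_loaded THEN bios_posted]. ⇒ new: bios_posted.
[5] rule 3 [IF bios_posted and beep_code_3 THEN led_red]. ⇒ new: led_red.

beep_code_3, bios_posted, boot_ok, disk_detected, driver_loaded, fan_spinning, firmware_stale, led_red, network_up, reseat_ram, ship_unit, temp_high, ticket_escalated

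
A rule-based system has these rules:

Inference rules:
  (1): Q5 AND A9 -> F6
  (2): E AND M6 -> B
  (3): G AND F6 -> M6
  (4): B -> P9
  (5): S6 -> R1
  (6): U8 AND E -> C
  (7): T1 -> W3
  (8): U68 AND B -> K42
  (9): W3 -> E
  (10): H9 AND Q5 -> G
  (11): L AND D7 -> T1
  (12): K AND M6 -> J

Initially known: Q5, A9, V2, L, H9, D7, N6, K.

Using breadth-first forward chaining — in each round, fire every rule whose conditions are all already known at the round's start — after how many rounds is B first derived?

Round 1: (1) [Q5 AND A9 -> F6]; (10) [H9 AND Q5 -> G]; (11) [L AND D7 -> T1]. Adds F6, G, T1.
Round 2: (3) [G AND F6 -> M6]; (7) [T1 -> W3]. Adds M6, W3.
Round 3: (9) [W3 -> E]; (12) [K AND M6 -> J]. Adds E, J.
Round 4: (2) [E AND M6 -> B]. Adds B.
B first appears in round 4.

4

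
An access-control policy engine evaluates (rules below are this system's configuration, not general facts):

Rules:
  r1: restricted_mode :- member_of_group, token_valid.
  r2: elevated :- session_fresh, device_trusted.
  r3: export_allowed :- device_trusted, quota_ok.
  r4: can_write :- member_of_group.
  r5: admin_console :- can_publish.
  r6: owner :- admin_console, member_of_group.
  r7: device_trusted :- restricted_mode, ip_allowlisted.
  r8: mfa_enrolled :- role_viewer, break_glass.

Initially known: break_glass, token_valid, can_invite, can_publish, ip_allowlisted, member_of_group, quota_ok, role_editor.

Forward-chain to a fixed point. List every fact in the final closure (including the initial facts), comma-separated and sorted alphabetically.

admin_console, break_glass, can_invite, can_publish, can_write, device_trusted, export_allowed, ip_allowlisted, member_of_group, owner, quota_ok, restricted_mode, role_editor, token_valid

Round 1 fires r1, r4, r5, giving restricted_mode, can_write, admin_console.
Round 2 fires r6, r7, giving owner, device_trusted.
Round 3 fires r3, giving export_allowed.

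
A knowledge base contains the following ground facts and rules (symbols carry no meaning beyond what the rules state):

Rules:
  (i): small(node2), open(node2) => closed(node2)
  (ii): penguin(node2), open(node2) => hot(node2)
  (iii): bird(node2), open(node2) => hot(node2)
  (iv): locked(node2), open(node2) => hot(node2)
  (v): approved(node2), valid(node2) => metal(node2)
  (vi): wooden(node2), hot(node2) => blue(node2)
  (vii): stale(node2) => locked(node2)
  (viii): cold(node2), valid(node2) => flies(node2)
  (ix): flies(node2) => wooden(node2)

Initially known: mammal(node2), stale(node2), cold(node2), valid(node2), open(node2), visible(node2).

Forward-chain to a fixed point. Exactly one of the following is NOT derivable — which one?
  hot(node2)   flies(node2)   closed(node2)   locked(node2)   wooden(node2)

Round 1: (vii) [stale(node2) => locked(node2)]; (viii) [cold(node2), valid(node2) => flies(node2)]. New: locked(node2), flies(node2).
Round 2: (iv) [locked(node2), open(node2) => hot(node2)]; (ix) [flies(node2) => wooden(node2)]. New: hot(node2), wooden(node2).
Round 3: (vi) [wooden(node2), hot(node2) => blue(node2)]. New: blue(node2).
Derived: hot(node2) (round 2), locked(node2) (round 1), flies(node2) (round 1), wooden(node2) (round 2). closed(node2) never appears in any round.

closed(node2)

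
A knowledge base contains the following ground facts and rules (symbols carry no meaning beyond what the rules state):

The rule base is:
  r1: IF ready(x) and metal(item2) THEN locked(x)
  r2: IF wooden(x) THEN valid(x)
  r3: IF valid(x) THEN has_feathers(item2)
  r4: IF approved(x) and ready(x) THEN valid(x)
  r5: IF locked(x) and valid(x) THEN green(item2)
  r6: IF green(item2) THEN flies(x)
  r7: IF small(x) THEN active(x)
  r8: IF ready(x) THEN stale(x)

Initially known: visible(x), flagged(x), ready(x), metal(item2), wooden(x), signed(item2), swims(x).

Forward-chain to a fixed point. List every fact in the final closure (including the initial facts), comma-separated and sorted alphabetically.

[1] r1 [IF ready(x) and metal(item2) THEN locked(x)]; r2 [IF wooden(x) THEN valid(x)]; r8 [IF ready(x) THEN stale(x)]. ⇒ new: locked(x), valid(x), stale(x).
[2] r3 [IF valid(x) THEN has_feathers(item2)]; r5 [IF locked(x) and valid(x) THEN green(item2)]. ⇒ new: has_feathers(item2), green(item2).
[3] r6 [IF green(item2) THEN flies(x)]. ⇒ new: flies(x).

flagged(x), flies(x), green(item2), has_feathers(item2), locked(x), metal(item2), ready(x), signed(item2), stale(x), swims(x), valid(x), visible(x), wooden(x)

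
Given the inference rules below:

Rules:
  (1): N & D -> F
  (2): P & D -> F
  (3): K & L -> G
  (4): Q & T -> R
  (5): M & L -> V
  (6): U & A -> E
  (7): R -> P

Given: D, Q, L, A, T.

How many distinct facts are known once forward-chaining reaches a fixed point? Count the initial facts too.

Round 1: (4) [Q & T -> R]. Adds R.
Round 2: (7) [R -> P]. Adds P.
Round 3: (2) [P & D -> F]. Adds F.
Closure: {A, D, F, L, P, Q, R, T} — 8 facts.

8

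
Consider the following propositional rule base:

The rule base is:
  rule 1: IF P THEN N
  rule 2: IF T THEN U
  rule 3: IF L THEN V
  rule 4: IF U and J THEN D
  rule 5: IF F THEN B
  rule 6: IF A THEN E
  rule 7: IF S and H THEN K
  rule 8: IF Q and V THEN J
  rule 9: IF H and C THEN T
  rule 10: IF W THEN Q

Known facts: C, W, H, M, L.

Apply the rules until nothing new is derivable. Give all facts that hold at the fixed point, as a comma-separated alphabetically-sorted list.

Round 1 — rule 3, rule 9, rule 10, derive V, T, Q.
Round 2 — rule 2, rule 8, derive U, J.
Round 3 — rule 4, derive D.

C, D, H, J, L, M, Q, T, U, V, W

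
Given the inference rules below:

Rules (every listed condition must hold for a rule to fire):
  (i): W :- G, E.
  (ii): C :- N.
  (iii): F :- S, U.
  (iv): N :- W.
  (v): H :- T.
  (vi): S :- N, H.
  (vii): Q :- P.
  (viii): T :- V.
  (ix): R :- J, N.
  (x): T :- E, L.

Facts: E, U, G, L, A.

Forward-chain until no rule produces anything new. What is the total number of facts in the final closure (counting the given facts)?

Round 1: (i) [W :- G, E.]; (x) [T :- E, L.]. New: W, T.
Round 2: (iv) [N :- W.]; (v) [H :- T.]. New: N, H.
Round 3: (ii) [C :- N.]; (vi) [S :- N, H.]. New: C, S.
Round 4: (iii) [F :- S, U.]. New: F.
Closure: {A, C, E, F, G, H, L, N, S, T, U, W} — 12 facts.

12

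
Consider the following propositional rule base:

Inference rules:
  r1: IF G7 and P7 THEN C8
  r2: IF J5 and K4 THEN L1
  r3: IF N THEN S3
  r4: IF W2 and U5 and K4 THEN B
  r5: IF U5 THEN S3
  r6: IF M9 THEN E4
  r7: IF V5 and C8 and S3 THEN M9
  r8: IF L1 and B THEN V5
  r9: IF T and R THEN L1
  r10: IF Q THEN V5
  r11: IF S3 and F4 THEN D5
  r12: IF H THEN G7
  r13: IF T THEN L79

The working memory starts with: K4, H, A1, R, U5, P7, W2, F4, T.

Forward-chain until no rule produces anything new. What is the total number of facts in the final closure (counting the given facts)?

Round 1: r4 [IF W2 and U5 and K4 THEN B]; r5 [IF U5 THEN S3]; r9 [IF T and R THEN L1]; r12 [IF H THEN G7]; r13 [IF T THEN L79]. Adds B, S3, L1, G7, L79.
Round 2: r1 [IF G7 and P7 THEN C8]; r8 [IF L1 and B THEN V5]; r11 [IF S3 and F4 THEN D5]. Adds C8, V5, D5.
Round 3: r7 [IF V5 and C8 and S3 THEN M9]. Adds M9.
Round 4: r6 [IF M9 THEN E4]. Adds E4.
Closure: {A1, B, C8, D5, E4, F4, G7, H, K4, L1, L79, M9, P7, R, S3, T, U5, V5, W2} — 19 facts.

19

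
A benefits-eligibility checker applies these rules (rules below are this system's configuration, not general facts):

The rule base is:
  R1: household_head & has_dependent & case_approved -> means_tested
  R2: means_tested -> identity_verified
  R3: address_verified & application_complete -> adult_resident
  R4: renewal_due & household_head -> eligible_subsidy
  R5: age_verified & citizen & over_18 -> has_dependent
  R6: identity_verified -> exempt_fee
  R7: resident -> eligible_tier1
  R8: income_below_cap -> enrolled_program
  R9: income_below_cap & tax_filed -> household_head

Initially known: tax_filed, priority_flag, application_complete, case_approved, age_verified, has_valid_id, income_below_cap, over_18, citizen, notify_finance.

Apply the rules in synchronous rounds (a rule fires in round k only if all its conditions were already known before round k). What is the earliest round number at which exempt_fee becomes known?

Round 1 fires R5, R8, R9, giving has_dependent, enrolled_program, household_head.
Round 2 fires R1, giving means_tested.
Round 3 fires R2, giving identity_verified.
Round 4 fires R6, giving exempt_fee.
exempt_fee first appears in round 4.

4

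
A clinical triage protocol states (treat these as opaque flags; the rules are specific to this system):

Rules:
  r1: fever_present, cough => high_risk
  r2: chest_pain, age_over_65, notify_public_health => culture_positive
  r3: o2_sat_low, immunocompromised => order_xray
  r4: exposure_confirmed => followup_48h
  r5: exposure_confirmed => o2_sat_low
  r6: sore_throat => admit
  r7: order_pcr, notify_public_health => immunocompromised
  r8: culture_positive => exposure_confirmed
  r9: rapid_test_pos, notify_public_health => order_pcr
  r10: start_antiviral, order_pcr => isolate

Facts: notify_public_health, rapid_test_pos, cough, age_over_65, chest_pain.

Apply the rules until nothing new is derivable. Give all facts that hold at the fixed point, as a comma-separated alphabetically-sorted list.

age_over_65, chest_pain, cough, culture_positive, exposure_confirmed, followup_48h, immunocompromised, notify_public_health, o2_sat_low, order_pcr, order_xray, rapid_test_pos

Round 1: r2 [chest_pain, age_over_65, notify_public_health => culture_positive]; r9 [rapid_test_pos, notify_public_health => order_pcr]. Adds culture_positive, order_pcr.
Round 2: r7 [order_pcr, notify_public_health => immunocompromised]; r8 [culture_positive => exposure_confirmed]. Adds immunocompromised, exposure_confirmed.
Round 3: r4 [exposure_confirmed => followup_48h]; r5 [exposure_confirmed => o2_sat_low]. Adds followup_48h, o2_sat_low.
Round 4: r3 [o2_sat_low, immunocompromised => order_xray]. Adds order_xray.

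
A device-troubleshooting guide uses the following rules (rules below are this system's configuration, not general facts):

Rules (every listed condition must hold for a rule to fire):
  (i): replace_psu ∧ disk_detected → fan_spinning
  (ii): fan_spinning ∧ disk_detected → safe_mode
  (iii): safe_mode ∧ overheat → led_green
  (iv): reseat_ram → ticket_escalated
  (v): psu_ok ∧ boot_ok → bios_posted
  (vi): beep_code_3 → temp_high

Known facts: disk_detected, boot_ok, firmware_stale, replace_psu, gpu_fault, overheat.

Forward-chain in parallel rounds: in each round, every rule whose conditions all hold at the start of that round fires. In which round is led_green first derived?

Round 1 — (i), derive fan_spinning.
Round 2 — (ii), derive safe_mode.
Round 3 — (iii), derive led_green.
led_green first appears in round 3.

3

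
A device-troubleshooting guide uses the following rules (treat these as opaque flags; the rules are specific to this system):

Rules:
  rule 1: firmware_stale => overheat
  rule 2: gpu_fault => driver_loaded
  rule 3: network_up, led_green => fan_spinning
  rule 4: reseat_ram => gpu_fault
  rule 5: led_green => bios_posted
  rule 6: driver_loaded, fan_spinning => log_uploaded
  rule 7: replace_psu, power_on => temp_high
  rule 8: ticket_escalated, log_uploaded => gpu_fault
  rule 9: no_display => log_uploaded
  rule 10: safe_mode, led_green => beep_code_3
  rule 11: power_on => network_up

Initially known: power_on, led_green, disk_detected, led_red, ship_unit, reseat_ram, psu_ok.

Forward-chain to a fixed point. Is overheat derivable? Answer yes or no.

[1] rule 4 [reseat_ram => gpu_fault]; rule 5 [led_green => bios_posted]; rule 11 [power_on => network_up]. ⇒ new: gpu_fault, bios_posted, network_up.
[2] rule 2 [gpu_fault => driver_loaded]; rule 3 [network_up, led_green => fan_spinning]. ⇒ new: driver_loaded, fan_spinning.
[3] rule 6 [driver_loaded, fan_spinning => log_uploaded]. ⇒ new: log_uploaded.
Fixed point reached. overheat is concluded only by rule 1; rule 1 needs firmware_stale (never derived).

no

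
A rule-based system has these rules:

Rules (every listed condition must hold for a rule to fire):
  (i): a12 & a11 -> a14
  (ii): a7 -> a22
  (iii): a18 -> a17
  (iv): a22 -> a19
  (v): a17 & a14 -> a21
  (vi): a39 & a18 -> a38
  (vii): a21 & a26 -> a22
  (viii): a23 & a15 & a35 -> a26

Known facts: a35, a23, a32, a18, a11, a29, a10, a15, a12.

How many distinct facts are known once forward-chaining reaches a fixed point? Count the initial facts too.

Round 1: (i) [a12 & a11 -> a14]; (iii) [a18 -> a17]; (viii) [a23 & a15 & a35 -> a26]. Adds a14, a17, a26.
Round 2: (v) [a17 & a14 -> a21]. Adds a21.
Round 3: (vii) [a21 & a26 -> a22]. Adds a22.
Round 4: (iv) [a22 -> a19]. Adds a19.
Closure: {a10, a11, a12, a14, a15, a17, a18, a19, a21, a22, a23, a26, a29, a32, a35} — 15 facts.

15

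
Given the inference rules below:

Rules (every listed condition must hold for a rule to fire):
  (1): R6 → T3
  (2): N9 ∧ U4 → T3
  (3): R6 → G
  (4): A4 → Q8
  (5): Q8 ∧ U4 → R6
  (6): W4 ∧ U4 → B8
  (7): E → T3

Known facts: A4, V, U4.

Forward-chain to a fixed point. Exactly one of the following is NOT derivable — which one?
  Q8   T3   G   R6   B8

Round 1 — (4), derive Q8.
Round 2 — (5), derive R6.
Round 3 — (1), (3), derive T3, G.
Derived: G (round 3), T3 (round 3), R6 (round 2), Q8 (round 1). B8 never appears in any round.

B8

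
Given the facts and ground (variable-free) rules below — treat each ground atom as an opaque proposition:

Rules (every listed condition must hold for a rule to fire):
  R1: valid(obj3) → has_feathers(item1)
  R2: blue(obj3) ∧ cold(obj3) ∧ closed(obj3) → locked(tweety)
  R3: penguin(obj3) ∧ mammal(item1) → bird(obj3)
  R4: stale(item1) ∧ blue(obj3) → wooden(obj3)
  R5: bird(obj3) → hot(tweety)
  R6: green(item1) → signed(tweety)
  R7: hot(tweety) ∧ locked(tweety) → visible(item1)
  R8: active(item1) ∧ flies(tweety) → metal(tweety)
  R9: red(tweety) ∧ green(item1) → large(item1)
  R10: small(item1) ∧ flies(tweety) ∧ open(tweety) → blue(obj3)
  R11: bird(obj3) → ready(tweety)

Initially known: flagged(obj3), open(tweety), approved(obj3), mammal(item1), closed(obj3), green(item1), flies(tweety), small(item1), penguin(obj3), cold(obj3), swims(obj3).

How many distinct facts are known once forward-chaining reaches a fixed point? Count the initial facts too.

18

[1] R3 [penguin(obj3) ∧ mammal(item1) → bird(obj3)]; R6 [green(item1) → signed(tweety)]; R10 [small(item1) ∧ flies(tweety) ∧ open(tweety) → blue(obj3)]. ⇒ new: bird(obj3), signed(tweety), blue(obj3).
[2] R2 [blue(obj3) ∧ cold(obj3) ∧ closed(obj3) → locked(tweety)]; R5 [bird(obj3) → hot(tweety)]; R11 [bird(obj3) → ready(tweety)]. ⇒ new: locked(tweety), hot(tweety), ready(tweety).
[3] R7 [hot(tweety) ∧ locked(tweety) → visible(item1)]. ⇒ new: visible(item1).
Closure: {approved(obj3), bird(obj3), blue(obj3), closed(obj3), cold(obj3), flagged(obj3), flies(tweety), green(item1), hot(tweety), locked(tweety), mammal(item1), open(tweety), penguin(obj3), ready(tweety), signed(tweety), small(item1), swims(obj3), visible(item1)} — 18 facts.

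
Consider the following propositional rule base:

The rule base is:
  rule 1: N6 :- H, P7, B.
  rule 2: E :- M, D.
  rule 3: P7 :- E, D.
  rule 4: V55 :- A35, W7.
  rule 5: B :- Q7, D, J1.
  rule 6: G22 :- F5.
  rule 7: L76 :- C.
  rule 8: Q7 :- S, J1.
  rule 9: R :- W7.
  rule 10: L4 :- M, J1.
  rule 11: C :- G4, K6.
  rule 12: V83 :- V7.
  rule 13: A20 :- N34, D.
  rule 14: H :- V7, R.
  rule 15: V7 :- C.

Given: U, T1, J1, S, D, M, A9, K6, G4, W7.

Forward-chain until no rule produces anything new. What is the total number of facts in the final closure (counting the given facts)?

22

[1] rule 2 [E :- M, D.]; rule 8 [Q7 :- S, J1.]; rule 9 [R :- W7.]; rule 10 [L4 :- M, J1.]; rule 11 [C :- G4, K6.]. ⇒ new: E, Q7, R, L4, C.
[2] rule 3 [P7 :- E, D.]; rule 5 [B :- Q7, D, J1.]; rule 7 [L76 :- C.]; rule 15 [V7 :- C.]. ⇒ new: P7, B, L76, V7.
[3] rule 12 [V83 :- V7.]; rule 14 [H :- V7, R.]. ⇒ new: V83, H.
[4] rule 1 [N6 :- H, P7, B.]. ⇒ new: N6.
Closure: {A9, B, C, D, E, G4, H, J1, K6, L4, L76, M, N6, P7, Q7, R, S, T1, U, V7, V83, W7} — 22 facts.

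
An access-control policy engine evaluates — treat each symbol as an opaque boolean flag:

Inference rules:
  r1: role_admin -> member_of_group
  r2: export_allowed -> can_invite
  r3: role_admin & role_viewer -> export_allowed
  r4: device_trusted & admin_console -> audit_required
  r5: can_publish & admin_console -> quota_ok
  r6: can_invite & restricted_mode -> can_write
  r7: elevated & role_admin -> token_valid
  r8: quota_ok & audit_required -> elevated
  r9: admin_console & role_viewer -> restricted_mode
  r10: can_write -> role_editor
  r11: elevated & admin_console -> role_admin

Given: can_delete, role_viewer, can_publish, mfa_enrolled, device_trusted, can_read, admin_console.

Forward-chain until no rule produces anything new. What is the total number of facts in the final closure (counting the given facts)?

18

[1] r4 [device_trusted & admin_console -> audit_required]; r5 [can_publish & admin_console -> quota_ok]; r9 [admin_console & role_viewer -> restricted_mode]. ⇒ new: audit_required, quota_ok, restricted_mode.
[2] r8 [quota_ok & audit_required -> elevated]. ⇒ new: elevated.
[3] r11 [elevated & admin_console -> role_admin]. ⇒ new: role_admin.
[4] r1 [role_admin -> member_of_group]; r3 [role_admin & role_viewer -> export_allowed]; r7 [elevated & role_admin -> token_valid]. ⇒ new: member_of_group, export_allowed, token_valid.
[5] r2 [export_allowed -> can_invite]. ⇒ new: can_invite.
[6] r6 [can_invite & restricted_mode -> can_write]. ⇒ new: can_write.
[7] r10 [can_write -> role_editor]. ⇒ new: role_editor.
Closure: {admin_console, audit_required, can_delete, can_invite, can_publish, can_read, can_write, device_trusted, elevated, export_allowed, member_of_group, mfa_enrolled, quota_ok, restricted_mode, role_admin, role_editor, role_viewer, token_valid} — 18 facts.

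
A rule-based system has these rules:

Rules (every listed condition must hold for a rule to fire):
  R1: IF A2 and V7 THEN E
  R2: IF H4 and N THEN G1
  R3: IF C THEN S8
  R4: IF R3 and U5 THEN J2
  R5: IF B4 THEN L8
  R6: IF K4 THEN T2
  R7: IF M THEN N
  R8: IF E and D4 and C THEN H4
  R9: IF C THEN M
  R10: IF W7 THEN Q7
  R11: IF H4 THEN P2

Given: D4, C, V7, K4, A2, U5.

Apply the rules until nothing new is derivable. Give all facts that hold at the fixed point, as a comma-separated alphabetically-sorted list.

Round 1 — R1, R3, R6, R9, derive E, S8, T2, M.
Round 2 — R7, R8, derive N, H4.
Round 3 — R2, R11, derive G1, P2.

A2, C, D4, E, G1, H4, K4, M, N, P2, S8, T2, U5, V7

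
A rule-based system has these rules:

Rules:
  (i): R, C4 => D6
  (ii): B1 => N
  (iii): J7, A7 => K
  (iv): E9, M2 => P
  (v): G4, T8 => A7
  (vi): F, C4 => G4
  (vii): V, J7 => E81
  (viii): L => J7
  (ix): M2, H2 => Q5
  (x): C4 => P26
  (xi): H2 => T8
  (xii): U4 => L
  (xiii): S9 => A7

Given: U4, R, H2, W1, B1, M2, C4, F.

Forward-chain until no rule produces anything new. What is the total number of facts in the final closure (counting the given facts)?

18

Round 1: (i) [R, C4 => D6]; (ii) [B1 => N]; (vi) [F, C4 => G4]; (ix) [M2, H2 => Q5]; (x) [C4 => P26]; (xi) [H2 => T8]; (xii) [U4 => L]. Adds D6, N, G4, Q5, P26, T8, L.
Round 2: (v) [G4, T8 => A7]; (viii) [L => J7]. Adds A7, J7.
Round 3: (iii) [J7, A7 => K]. Adds K.
Closure: {A7, B1, C4, D6, F, G4, H2, J7, K, L, M2, N, P26, Q5, R, T8, U4, W1} — 18 facts.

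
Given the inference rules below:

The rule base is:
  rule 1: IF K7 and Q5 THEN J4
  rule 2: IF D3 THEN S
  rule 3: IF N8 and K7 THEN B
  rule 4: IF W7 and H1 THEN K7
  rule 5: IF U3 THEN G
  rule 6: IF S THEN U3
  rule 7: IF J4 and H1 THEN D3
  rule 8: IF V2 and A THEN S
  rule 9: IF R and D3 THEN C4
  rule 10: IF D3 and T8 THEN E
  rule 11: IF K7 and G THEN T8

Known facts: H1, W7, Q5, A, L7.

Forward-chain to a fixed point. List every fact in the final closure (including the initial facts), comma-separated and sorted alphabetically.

A, D3, E, G, H1, J4, K7, L7, Q5, S, T8, U3, W7

Round 1 — rule 4, derive K7.
Round 2 — rule 1, derive J4.
Round 3 — rule 7, derive D3.
Round 4 — rule 2, derive S.
Round 5 — rule 6, derive U3.
Round 6 — rule 5, derive G.
Round 7 — rule 11, derive T8.
Round 8 — rule 10, derive E.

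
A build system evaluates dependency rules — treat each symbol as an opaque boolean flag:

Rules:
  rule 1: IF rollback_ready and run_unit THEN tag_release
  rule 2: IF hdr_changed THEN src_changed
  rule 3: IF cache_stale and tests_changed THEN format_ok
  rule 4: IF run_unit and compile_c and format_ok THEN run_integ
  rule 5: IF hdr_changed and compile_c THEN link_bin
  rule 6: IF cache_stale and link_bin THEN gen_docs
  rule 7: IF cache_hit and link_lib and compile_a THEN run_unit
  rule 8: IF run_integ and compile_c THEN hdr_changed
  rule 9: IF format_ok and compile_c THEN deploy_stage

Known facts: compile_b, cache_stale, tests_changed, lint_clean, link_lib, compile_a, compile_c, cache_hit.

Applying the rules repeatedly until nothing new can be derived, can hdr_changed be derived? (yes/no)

yes

Round 1 fires rule 3, rule 7, giving format_ok, run_unit.
Round 2 fires rule 4, rule 9, giving run_integ, deploy_stage.
Round 3 fires rule 8, giving hdr_changed.
Round 4 fires rule 2, rule 5, giving src_changed, link_bin.
Round 5 fires rule 6, giving gen_docs.
hdr_changed appears in round 3, so it is derivable.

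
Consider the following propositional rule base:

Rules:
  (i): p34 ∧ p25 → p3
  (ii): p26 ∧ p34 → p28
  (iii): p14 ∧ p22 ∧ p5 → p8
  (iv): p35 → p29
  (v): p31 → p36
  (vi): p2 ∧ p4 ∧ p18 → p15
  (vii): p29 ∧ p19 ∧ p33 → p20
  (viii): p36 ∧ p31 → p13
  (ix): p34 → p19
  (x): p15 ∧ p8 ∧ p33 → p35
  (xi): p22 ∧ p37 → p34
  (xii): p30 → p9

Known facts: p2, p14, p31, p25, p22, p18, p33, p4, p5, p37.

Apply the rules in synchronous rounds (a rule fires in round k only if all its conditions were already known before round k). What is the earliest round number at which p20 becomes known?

4

Round 1: (iii) [p14 ∧ p22 ∧ p5 → p8]; (v) [p31 → p36]; (vi) [p2 ∧ p4 ∧ p18 → p15]; (xi) [p22 ∧ p37 → p34]. New: p8, p36, p15, p34.
Round 2: (i) [p34 ∧ p25 → p3]; (viii) [p36 ∧ p31 → p13]; (ix) [p34 → p19]; (x) [p15 ∧ p8 ∧ p33 → p35]. New: p3, p13, p19, p35.
Round 3: (iv) [p35 → p29]. New: p29.
Round 4: (vii) [p29 ∧ p19 ∧ p33 → p20]. New: p20.
p20 first appears in round 4.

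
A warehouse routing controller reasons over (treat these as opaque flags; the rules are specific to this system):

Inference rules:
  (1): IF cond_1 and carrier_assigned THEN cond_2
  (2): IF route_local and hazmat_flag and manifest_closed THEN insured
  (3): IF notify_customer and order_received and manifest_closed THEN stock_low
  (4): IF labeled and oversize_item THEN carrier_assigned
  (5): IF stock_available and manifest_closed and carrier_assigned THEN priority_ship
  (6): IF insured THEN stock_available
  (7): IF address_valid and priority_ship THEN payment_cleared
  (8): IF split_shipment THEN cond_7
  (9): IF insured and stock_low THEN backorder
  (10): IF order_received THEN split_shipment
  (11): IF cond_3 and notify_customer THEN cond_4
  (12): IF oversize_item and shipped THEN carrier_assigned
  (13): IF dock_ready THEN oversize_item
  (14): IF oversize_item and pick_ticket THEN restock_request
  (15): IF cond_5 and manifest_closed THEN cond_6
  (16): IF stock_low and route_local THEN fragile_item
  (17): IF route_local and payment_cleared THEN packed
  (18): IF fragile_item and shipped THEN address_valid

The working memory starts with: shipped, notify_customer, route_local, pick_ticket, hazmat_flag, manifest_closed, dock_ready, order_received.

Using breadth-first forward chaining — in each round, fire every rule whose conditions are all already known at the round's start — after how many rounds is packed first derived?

Round 1 fires (2), (3), (10), (13), giving insured, stock_low, split_shipment, oversize_item.
Round 2 fires (6), (8), (9), (12), (14), (16), giving stock_available, cond_7, backorder, carrier_assigned, restock_request, fragile_item.
Round 3 fires (5), (18), giving priority_ship, address_valid.
Round 4 fires (7), giving payment_cleared.
Round 5 fires (17), giving packed.
packed first appears in round 5.

5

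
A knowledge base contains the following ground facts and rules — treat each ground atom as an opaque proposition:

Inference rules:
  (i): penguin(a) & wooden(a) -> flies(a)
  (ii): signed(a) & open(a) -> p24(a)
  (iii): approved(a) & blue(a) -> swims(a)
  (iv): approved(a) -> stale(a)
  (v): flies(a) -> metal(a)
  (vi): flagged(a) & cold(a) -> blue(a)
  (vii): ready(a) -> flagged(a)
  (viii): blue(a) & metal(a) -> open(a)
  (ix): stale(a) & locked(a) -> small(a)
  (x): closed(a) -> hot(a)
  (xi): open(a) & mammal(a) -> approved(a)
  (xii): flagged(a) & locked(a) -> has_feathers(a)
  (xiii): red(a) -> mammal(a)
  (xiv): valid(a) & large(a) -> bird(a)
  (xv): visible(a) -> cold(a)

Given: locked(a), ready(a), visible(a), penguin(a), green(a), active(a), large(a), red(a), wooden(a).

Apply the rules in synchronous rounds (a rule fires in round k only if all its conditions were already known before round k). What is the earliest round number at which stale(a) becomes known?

5

Round 1: (i) [penguin(a) & wooden(a) -> flies(a)]; (vii) [ready(a) -> flagged(a)]; (xiii) [red(a) -> mammal(a)]; (xv) [visible(a) -> cold(a)]. New: flies(a), flagged(a), mammal(a), cold(a).
Round 2: (v) [flies(a) -> metal(a)]; (vi) [flagged(a) & cold(a) -> blue(a)]; (xii) [flagged(a) & locked(a) -> has_feathers(a)]. New: metal(a), blue(a), has_feathers(a).
Round 3: (viii) [blue(a) & metal(a) -> open(a)]. New: open(a).
Round 4: (xi) [open(a) & mammal(a) -> approved(a)]. New: approved(a).
Round 5: (iii) [approved(a) & blue(a) -> swims(a)]; (iv) [approved(a) -> stale(a)]. New: swims(a), stale(a).
stale(a) first appears in round 5.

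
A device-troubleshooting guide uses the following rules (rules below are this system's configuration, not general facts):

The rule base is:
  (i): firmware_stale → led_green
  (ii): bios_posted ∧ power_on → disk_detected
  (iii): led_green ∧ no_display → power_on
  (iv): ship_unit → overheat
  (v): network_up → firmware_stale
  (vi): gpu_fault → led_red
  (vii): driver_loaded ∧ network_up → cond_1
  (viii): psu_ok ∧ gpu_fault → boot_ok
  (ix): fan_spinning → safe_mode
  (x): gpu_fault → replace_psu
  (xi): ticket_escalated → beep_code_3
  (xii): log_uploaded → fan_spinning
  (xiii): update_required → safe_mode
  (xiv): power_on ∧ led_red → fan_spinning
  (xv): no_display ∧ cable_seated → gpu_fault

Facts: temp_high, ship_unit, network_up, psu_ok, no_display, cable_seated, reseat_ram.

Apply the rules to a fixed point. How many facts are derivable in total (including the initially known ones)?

Round 1 fires (iv), (v), (xv), giving overheat, firmware_stale, gpu_fault.
Round 2 fires (i), (vi), (viii), (x), giving led_green, led_red, boot_ok, replace_psu.
Round 3 fires (iii), giving power_on.
Round 4 fires (xiv), giving fan_spinning.
Round 5 fires (ix), giving safe_mode.
Closure: {boot_ok, cable_seated, fan_spinning, firmware_stale, gpu_fault, led_green, led_red, network_up, no_display, overheat, power_on, psu_ok, replace_psu, reseat_ram, safe_mode, ship_unit, temp_high} — 17 facts.

17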